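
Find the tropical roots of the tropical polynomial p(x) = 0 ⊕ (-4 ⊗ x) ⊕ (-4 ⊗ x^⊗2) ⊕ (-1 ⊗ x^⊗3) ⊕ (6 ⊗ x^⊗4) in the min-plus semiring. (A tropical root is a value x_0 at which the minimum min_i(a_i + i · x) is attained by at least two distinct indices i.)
Roots: {-7, -3, 0, 4}

Each tropical root is a break point of the lower envelope of the lines y = a_i + i · x (there are 5 lines, with slopes 0, 1, ..., 4). Only the lines that attain the minimum somewhere contribute to roots; other lines are dominated. Here the surviving (envelope) indices are i = 4, i = 3, i = 2, i = 1, i = 0.
Intersections between consecutive envelope lines give the roots: for adjacent envelope indices i < j the intersection is x = (a_i − a_j) / (j − i). Reading off the sorted break points: {-7, -3, 0, 4}.
Verification: at each break x_0, at least two indices attain the minimum of min_i(a_i + i · x_0).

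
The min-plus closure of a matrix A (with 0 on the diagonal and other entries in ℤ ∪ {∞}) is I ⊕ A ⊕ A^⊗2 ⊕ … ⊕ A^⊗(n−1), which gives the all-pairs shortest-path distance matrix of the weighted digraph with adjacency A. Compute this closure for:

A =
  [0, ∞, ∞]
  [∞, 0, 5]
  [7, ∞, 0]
Closure =
  [0, ∞, ∞]
  [12, 0, 5]
  [7, ∞, 0]

This is the Floyd-Warshall all-pairs shortest-path computation. For each intermediate vertex k = 0, 1, …, 2, update dist[i][j] ← min(dist[i][j], dist[i][k] + dist[k][j]). The final matrix gives, for each (i, j), the minimum total weight of any directed path from i to j (possibly empty when i = j).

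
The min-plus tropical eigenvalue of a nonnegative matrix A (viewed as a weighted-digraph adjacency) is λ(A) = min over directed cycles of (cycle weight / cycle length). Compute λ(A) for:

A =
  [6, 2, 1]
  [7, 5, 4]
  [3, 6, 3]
λ(A) = 2

Enumerate directed cycles and compute their means (weight / length). Sample:
  cycle 0 → 0: weight = 6, length = 1, mean = 6/1 ≈ 6.000
  cycle 1 → 1: weight = 5, length = 1, mean = 5/1 ≈ 5.000
  cycle 2 → 2: weight = 3, length = 1, mean = 3/1 ≈ 3.000
  cycle 0 → 1 → 0: weight = 9, length = 2, mean = 9/2 ≈ 4.500
  cycle 0 → 2 → 0: weight = 4, length = 2, mean = 4/2 ≈ 2.000
  cycle 1 → 0 → 1: weight = 9, length = 2, mean = 9/2 ≈ 4.500
Minimum mean = 2.000, attained e.g. along the cycle 0 → 2 → 0 with weight 4 and length 2. So λ(A) = 4/2 = 2.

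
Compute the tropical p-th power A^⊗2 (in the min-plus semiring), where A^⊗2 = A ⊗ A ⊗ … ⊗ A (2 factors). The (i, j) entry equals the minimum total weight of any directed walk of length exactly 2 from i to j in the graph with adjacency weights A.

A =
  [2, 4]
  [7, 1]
A^⊗2 =
  [4, 5]
  [8, 2]

Each entry (A^⊗2)_ij equals the minimum over all length-2 walks i = v_0 → v_1 → … → v_2 = j of Σ_t A[v_t][v_{t+1}]. For example, for (i, j) = (0, 1) we minimise over 2 possible intermediate vertex sequences; the minimum is 5, attained along the walk 0 → 1 → 1.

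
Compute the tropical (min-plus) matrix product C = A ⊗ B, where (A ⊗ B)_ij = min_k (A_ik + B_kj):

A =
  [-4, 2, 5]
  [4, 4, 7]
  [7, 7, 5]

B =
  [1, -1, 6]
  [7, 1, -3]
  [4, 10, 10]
A ⊗ B =
  [-3, -5, -1]
  [5, 3, 1]
  [8, 6, 4]

Apply the min-plus product entry-by-entry:
  C[0][0] = min over k of (A[0][0] + B[0][0] = -4 + 1 = -3, A[0][1] + B[1][0] = 2 + 7 = 9, A[0][2] + B[2][0] = 5 + 4 = 9) = -3 (attained at k = 0)
  C[0][1] = min over k of (A[0][0] + B[0][1] = -4 + -1 = -5, A[0][1] + B[1][1] = 2 + 1 = 3, A[0][2] + B[2][1] = 5 + 10 = 15) = -5 (attained at k = 0)
  C[0][2] = min over k of (A[0][0] + B[0][2] = -4 + 6 = 2, A[0][1] + B[1][2] = 2 + -3 = -1, A[0][2] + B[2][2] = 5 + 10 = 15) = -1 (attained at k = 1)
  C[1][0] = min over k of (A[1][0] + B[0][0] = 4 + 1 = 5, A[1][1] + B[1][0] = 4 + 7 = 11, A[1][2] + B[2][0] = 7 + 4 = 11) = 5 (attained at k = 0)
  C[1][1] = min over k of (A[1][0] + B[0][1] = 4 + -1 = 3, A[1][1] + B[1][1] = 4 + 1 = 5, A[1][2] + B[2][1] = 7 + 10 = 17) = 3 (attained at k = 0)
  C[1][2] = min over k of (A[1][0] + B[0][2] = 4 + 6 = 10, A[1][1] + B[1][2] = 4 + -3 = 1, A[1][2] + B[2][2] = 7 + 10 = 17) = 1 (attained at k = 1)
  C[2][0] = min over k of (A[2][0] + B[0][0] = 7 + 1 = 8, A[2][1] + B[1][0] = 7 + 7 = 14, A[2][2] + B[2][0] = 5 + 4 = 9) = 8 (attained at k = 0)
  C[2][1] = min over k of (A[2][0] + B[0][1] = 7 + -1 = 6, A[2][1] + B[1][1] = 7 + 1 = 8, A[2][2] + B[2][1] = 5 + 10 = 15) = 6 (attained at k = 0)
  C[2][2] = min over k of (A[2][0] + B[0][2] = 7 + 6 = 13, A[2][1] + B[1][2] = 7 + -3 = 4, A[2][2] + B[2][2] = 5 + 10 = 15) = 4 (attained at k = 1)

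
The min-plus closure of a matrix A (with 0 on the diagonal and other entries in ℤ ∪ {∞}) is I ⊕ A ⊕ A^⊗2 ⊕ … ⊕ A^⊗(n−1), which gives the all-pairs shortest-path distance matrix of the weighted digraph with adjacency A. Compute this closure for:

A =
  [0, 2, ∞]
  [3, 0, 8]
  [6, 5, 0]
Closure =
  [0, 2, 10]
  [3, 0, 8]
  [6, 5, 0]

This is the Floyd-Warshall all-pairs shortest-path computation. For each intermediate vertex k = 0, 1, …, 2, update dist[i][j] ← min(dist[i][j], dist[i][k] + dist[k][j]). The final matrix gives, for each (i, j), the minimum total weight of any directed path from i to j (possibly empty when i = j).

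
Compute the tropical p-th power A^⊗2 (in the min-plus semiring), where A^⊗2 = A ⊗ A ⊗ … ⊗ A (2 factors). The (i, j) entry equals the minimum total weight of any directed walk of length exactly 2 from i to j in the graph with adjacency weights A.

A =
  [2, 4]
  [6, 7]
A^⊗2 =
  [4, 6]
  [8, 10]

Each entry (A^⊗2)_ij equals the minimum over all length-2 walks i = v_0 → v_1 → … → v_2 = j of Σ_t A[v_t][v_{t+1}]. For example, for (i, j) = (0, 1) we minimise over 2 possible intermediate vertex sequences; the minimum is 6, attained along the walk 0 → 0 → 1.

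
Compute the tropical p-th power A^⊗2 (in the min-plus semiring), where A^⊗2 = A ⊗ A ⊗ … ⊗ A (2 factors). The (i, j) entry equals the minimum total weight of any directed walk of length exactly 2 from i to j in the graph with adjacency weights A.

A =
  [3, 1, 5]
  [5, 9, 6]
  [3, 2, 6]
A^⊗2 =
  [6, 4, 7]
  [8, 6, 10]
  [6, 4, 8]

Each entry (A^⊗2)_ij equals the minimum over all length-2 walks i = v_0 → v_1 → … → v_2 = j of Σ_t A[v_t][v_{t+1}]. For example, for (i, j) = (0, 2) we minimise over 3 possible intermediate vertex sequences; the minimum is 7, attained along the walk 0 → 1 → 2.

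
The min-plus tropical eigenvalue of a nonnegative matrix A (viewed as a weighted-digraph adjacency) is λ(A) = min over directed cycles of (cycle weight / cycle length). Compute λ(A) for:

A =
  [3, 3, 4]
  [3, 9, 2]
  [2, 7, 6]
λ(A) = 7/3

Enumerate directed cycles and compute their means (weight / length). Sample:
  cycle 0 → 0: weight = 3, length = 1, mean = 3/1 ≈ 3.000
  cycle 1 → 1: weight = 9, length = 1, mean = 9/1 ≈ 9.000
  cycle 2 → 2: weight = 6, length = 1, mean = 6/1 ≈ 6.000
  cycle 0 → 1 → 0: weight = 6, length = 2, mean = 6/2 ≈ 3.000
  cycle 0 → 2 → 0: weight = 6, length = 2, mean = 6/2 ≈ 3.000
  cycle 1 → 0 → 1: weight = 6, length = 2, mean = 6/2 ≈ 3.000
Minimum mean = 2.333, attained e.g. along the cycle 0 → 1 → 2 → 0 with weight 7 and length 3. So λ(A) = 7/3 = 7/3.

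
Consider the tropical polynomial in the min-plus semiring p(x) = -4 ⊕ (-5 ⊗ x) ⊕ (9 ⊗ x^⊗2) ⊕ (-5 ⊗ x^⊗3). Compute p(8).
p(8) = -4

A tropical monomial a ⊗ x^⊗i evaluates to a + i · x. Evaluating each term at x = 8:
  Term 0 contributes -4 + 0 · 8 = -4
  Term 1 contributes -5 + 1 · 8 = 3
  Term 2 contributes 9 + 2 · 8 = 25
  Term 3 contributes -5 + 3 · 8 = 19
p(8) = ⊕ of these = min[-4, 3, 25, 19] = -4.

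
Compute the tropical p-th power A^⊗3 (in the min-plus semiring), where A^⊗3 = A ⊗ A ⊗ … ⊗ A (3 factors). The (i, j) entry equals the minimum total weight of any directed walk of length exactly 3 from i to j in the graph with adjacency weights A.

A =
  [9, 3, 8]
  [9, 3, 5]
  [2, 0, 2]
A^⊗3 =
  [10, 8, 10]
  [9, 7, 9]
  [6, 4, 6]

Each entry (A^⊗3)_ij equals the minimum over all length-3 walks i = v_0 → v_1 → … → v_3 = j of Σ_t A[v_t][v_{t+1}]. For example, for (i, j) = (0, 2) we minimise over 9 possible intermediate vertex sequences; the minimum is 10, attained along the walk 0 → 1 → 2 → 2.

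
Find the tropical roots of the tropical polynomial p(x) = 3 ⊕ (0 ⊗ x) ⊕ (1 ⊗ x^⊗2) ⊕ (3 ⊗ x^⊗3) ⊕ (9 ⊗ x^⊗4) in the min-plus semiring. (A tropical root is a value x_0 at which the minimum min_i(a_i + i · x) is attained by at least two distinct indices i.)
Roots: {-6, -2, -1, 3}

Each tropical root is a break point of the lower envelope of the lines y = a_i + i · x (there are 5 lines, with slopes 0, 1, ..., 4). Only the lines that attain the minimum somewhere contribute to roots; other lines are dominated. Here the surviving (envelope) indices are i = 4, i = 3, i = 2, i = 1, i = 0.
Intersections between consecutive envelope lines give the roots: for adjacent envelope indices i < j the intersection is x = (a_i − a_j) / (j − i). Reading off the sorted break points: {-6, -2, -1, 3}.
Verification: at each break x_0, at least two indices attain the minimum of min_i(a_i + i · x_0).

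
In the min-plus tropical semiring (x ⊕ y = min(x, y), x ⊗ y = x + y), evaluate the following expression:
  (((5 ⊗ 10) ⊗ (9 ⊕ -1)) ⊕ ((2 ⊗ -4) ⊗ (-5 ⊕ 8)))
(((5 ⊗ 10) ⊗ (9 ⊕ -1)) ⊕ ((2 ⊗ -4) ⊗ (-5 ⊕ 8))) = -7

Expand innermost to outermost. Recall ⊕ takes the minimum of its arguments and ⊗ takes their sum. Working out the expression (((5 ⊗ 10) ⊗ (9 ⊕ -1)) ⊕ ((2 ⊗ -4) ⊗ (-5 ⊕ 8))) gives -7.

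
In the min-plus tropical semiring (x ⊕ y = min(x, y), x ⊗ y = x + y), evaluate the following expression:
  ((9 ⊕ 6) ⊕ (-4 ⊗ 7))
((9 ⊕ 6) ⊕ (-4 ⊗ 7)) = 3

Expand innermost to outermost. Recall ⊕ takes the minimum of its arguments and ⊗ takes their sum. Working out the expression ((9 ⊕ 6) ⊕ (-4 ⊗ 7)) gives 3.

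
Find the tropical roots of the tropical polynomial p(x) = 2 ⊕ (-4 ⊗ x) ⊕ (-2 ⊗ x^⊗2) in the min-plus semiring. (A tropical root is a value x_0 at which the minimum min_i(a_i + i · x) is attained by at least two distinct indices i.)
Roots: {-2, 6}

Each tropical root is a break point of the lower envelope of the lines y = a_i + i · x (there are 3 lines, with slopes 0, 1, ..., 2). Only the lines that attain the minimum somewhere contribute to roots; other lines are dominated. Here the surviving (envelope) indices are i = 2, i = 1, i = 0.
Intersections between consecutive envelope lines give the roots: for adjacent envelope indices i < j the intersection is x = (a_i − a_j) / (j − i). Reading off the sorted break points: {-2, 6}.
Verification: at each break x_0, at least two indices attain the minimum of min_i(a_i + i · x_0).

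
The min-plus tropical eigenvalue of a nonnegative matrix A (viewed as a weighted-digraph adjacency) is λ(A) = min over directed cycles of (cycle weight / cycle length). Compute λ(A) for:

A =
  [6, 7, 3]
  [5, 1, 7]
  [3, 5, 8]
λ(A) = 1

Enumerate directed cycles and compute their means (weight / length). Sample:
  cycle 0 → 0: weight = 6, length = 1, mean = 6/1 ≈ 6.000
  cycle 1 → 1: weight = 1, length = 1, mean = 1/1 ≈ 1.000
  cycle 2 → 2: weight = 8, length = 1, mean = 8/1 ≈ 8.000
  cycle 0 → 1 → 0: weight = 12, length = 2, mean = 12/2 ≈ 6.000
  cycle 0 → 2 → 0: weight = 6, length = 2, mean = 6/2 ≈ 3.000
  cycle 1 → 0 → 1: weight = 12, length = 2, mean = 12/2 ≈ 6.000
Minimum mean = 1.000, attained e.g. along the cycle 1 → 1 with weight 1 and length 1. So λ(A) = 1/1 = 1.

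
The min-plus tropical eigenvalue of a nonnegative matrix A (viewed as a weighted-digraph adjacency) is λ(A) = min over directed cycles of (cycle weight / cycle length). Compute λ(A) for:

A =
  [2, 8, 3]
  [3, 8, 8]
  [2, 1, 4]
λ(A) = 2

Enumerate directed cycles and compute their means (weight / length). Sample:
  cycle 0 → 0: weight = 2, length = 1, mean = 2/1 ≈ 2.000
  cycle 1 → 1: weight = 8, length = 1, mean = 8/1 ≈ 8.000
  cycle 2 → 2: weight = 4, length = 1, mean = 4/1 ≈ 4.000
  cycle 0 → 1 → 0: weight = 11, length = 2, mean = 11/2 ≈ 5.500
  cycle 0 → 2 → 0: weight = 5, length = 2, mean = 5/2 ≈ 2.500
  cycle 1 → 0 → 1: weight = 11, length = 2, mean = 11/2 ≈ 5.500
Minimum mean = 2.000, attained e.g. along the cycle 0 → 0 with weight 2 and length 1. So λ(A) = 2/1 = 2.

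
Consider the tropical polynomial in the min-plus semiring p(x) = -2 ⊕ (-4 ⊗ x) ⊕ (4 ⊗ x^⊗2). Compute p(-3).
p(-3) = -7

A tropical monomial a ⊗ x^⊗i evaluates to a + i · x. Evaluating each term at x = -3:
  Term 0 contributes -2 + 0 · -3 = -2
  Term 1 contributes -4 + 1 · -3 = -7
  Term 2 contributes 4 + 2 · -3 = -2
p(-3) = ⊕ of these = min[-2, -7, -2] = -7.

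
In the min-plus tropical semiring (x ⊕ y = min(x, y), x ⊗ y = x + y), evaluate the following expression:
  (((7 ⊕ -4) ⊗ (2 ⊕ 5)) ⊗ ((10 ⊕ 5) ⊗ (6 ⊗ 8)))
(((7 ⊕ -4) ⊗ (2 ⊕ 5)) ⊗ ((10 ⊕ 5) ⊗ (6 ⊗ 8))) = 17

Expand innermost to outermost. Recall ⊕ takes the minimum of its arguments and ⊗ takes their sum. Working out the expression (((7 ⊕ -4) ⊗ (2 ⊕ 5)) ⊗ ((10 ⊕ 5) ⊗ (6 ⊗ 8))) gives 17.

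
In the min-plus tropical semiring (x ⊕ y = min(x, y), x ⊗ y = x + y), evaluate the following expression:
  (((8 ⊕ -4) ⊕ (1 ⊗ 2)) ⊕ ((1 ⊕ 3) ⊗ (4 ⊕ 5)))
(((8 ⊕ -4) ⊕ (1 ⊗ 2)) ⊕ ((1 ⊕ 3) ⊗ (4 ⊕ 5))) = -4

Expand innermost to outermost. Recall ⊕ takes the minimum of its arguments and ⊗ takes their sum. Working out the expression (((8 ⊕ -4) ⊕ (1 ⊗ 2)) ⊕ ((1 ⊕ 3) ⊗ (4 ⊕ 5))) gives -4.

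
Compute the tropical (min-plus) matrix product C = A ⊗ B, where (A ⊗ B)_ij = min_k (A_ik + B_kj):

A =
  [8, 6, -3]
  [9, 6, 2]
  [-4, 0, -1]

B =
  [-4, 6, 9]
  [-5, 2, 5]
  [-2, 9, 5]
A ⊗ B =
  [-5, 6, 2]
  [0, 8, 7]
  [-8, 2, 4]

Apply the min-plus product entry-by-entry:
  C[0][0] = min over k of (A[0][0] + B[0][0] = 8 + -4 = 4, A[0][1] + B[1][0] = 6 + -5 = 1, A[0][2] + B[2][0] = -3 + -2 = -5) = -5 (attained at k = 2)
  C[0][1] = min over k of (A[0][0] + B[0][1] = 8 + 6 = 14, A[0][1] + B[1][1] = 6 + 2 = 8, A[0][2] + B[2][1] = -3 + 9 = 6) = 6 (attained at k = 2)
  C[0][2] = min over k of (A[0][0] + B[0][2] = 8 + 9 = 17, A[0][1] + B[1][2] = 6 + 5 = 11, A[0][2] + B[2][2] = -3 + 5 = 2) = 2 (attained at k = 2)
  C[1][0] = min over k of (A[1][0] + B[0][0] = 9 + -4 = 5, A[1][1] + B[1][0] = 6 + -5 = 1, A[1][2] + B[2][0] = 2 + -2 = 0) = 0 (attained at k = 2)
  C[1][1] = min over k of (A[1][0] + B[0][1] = 9 + 6 = 15, A[1][1] + B[1][1] = 6 + 2 = 8, A[1][2] + B[2][1] = 2 + 9 = 11) = 8 (attained at k = 1)
  C[1][2] = min over k of (A[1][0] + B[0][2] = 9 + 9 = 18, A[1][1] + B[1][2] = 6 + 5 = 11, A[1][2] + B[2][2] = 2 + 5 = 7) = 7 (attained at k = 2)
  C[2][0] = min over k of (A[2][0] + B[0][0] = -4 + -4 = -8, A[2][1] + B[1][0] = 0 + -5 = -5, A[2][2] + B[2][0] = -1 + -2 = -3) = -8 (attained at k = 0)
  C[2][1] = min over k of (A[2][0] + B[0][1] = -4 + 6 = 2, A[2][1] + B[1][1] = 0 + 2 = 2, A[2][2] + B[2][1] = -1 + 9 = 8) = 2 (attained at k = 0)
  C[2][2] = min over k of (A[2][0] + B[0][2] = -4 + 9 = 5, A[2][1] + B[1][2] = 0 + 5 = 5, A[2][2] + B[2][2] = -1 + 5 = 4) = 4 (attained at k = 2)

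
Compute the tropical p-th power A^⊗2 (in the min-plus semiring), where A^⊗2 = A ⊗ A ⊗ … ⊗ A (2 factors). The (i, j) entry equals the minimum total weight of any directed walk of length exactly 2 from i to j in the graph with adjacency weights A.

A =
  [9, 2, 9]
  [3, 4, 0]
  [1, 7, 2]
A^⊗2 =
  [5, 6, 2]
  [1, 5, 2]
  [3, 3, 4]

Each entry (A^⊗2)_ij equals the minimum over all length-2 walks i = v_0 → v_1 → … → v_2 = j of Σ_t A[v_t][v_{t+1}]. For example, for (i, j) = (0, 2) we minimise over 3 possible intermediate vertex sequences; the minimum is 2, attained along the walk 0 → 1 → 2.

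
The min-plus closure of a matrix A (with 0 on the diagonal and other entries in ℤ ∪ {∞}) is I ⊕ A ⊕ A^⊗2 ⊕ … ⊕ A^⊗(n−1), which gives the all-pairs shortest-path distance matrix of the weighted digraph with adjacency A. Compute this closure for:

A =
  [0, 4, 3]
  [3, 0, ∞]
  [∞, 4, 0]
Closure =
  [0, 4, 3]
  [3, 0, 6]
  [7, 4, 0]

This is the Floyd-Warshall all-pairs shortest-path computation. For each intermediate vertex k = 0, 1, …, 2, update dist[i][j] ← min(dist[i][j], dist[i][k] + dist[k][j]). The final matrix gives, for each (i, j), the minimum total weight of any directed path from i to j (possibly empty when i = j).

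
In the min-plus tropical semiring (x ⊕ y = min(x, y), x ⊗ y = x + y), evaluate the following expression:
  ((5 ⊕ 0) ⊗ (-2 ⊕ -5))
((5 ⊕ 0) ⊗ (-2 ⊕ -5)) = -5

Expand innermost to outermost. Recall ⊕ takes the minimum of its arguments and ⊗ takes their sum. Working out the expression ((5 ⊕ 0) ⊗ (-2 ⊕ -5)) gives -5.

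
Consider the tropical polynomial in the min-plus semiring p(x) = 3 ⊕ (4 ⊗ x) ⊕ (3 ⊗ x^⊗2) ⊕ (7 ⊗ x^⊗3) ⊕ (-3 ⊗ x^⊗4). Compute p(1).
p(1) = 1

A tropical monomial a ⊗ x^⊗i evaluates to a + i · x. Evaluating each term at x = 1:
  Term 0 contributes 3 + 0 · 1 = 3
  Term 1 contributes 4 + 1 · 1 = 5
  Term 2 contributes 3 + 2 · 1 = 5
  Term 3 contributes 7 + 3 · 1 = 10
  Term 4 contributes -3 + 4 · 1 = 1
p(1) = ⊕ of these = min[3, 5, 5, 10, 1] = 1.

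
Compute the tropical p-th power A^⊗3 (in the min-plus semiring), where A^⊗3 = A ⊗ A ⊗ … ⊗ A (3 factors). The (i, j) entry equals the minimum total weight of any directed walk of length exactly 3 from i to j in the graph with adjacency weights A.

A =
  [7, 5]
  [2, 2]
A^⊗3 =
  [9, 9]
  [6, 6]

Each entry (A^⊗3)_ij equals the minimum over all length-3 walks i = v_0 → v_1 → … → v_3 = j of Σ_t A[v_t][v_{t+1}]. For example, for (i, j) = (0, 1) we minimise over 4 possible intermediate vertex sequences; the minimum is 9, attained along the walk 0 → 1 → 1 → 1.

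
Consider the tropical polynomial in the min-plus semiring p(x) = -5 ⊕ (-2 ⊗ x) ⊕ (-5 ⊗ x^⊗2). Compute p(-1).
p(-1) = -7

A tropical monomial a ⊗ x^⊗i evaluates to a + i · x. Evaluating each term at x = -1:
  Term 0 contributes -5 + 0 · -1 = -5
  Term 1 contributes -2 + 1 · -1 = -3
  Term 2 contributes -5 + 2 · -1 = -7
p(-1) = ⊕ of these = min[-5, -3, -7] = -7.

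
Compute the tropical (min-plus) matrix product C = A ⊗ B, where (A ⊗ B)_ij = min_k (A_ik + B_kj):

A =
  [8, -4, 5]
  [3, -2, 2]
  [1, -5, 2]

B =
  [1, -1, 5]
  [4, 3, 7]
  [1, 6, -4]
A ⊗ B =
  [0, -1, 1]
  [2, 1, -2]
  [-1, -2, -2]

Apply the min-plus product entry-by-entry:
  C[0][0] = min over k of (A[0][0] + B[0][0] = 8 + 1 = 9, A[0][1] + B[1][0] = -4 + 4 = 0, A[0][2] + B[2][0] = 5 + 1 = 6) = 0 (attained at k = 1)
  C[0][1] = min over k of (A[0][0] + B[0][1] = 8 + -1 = 7, A[0][1] + B[1][1] = -4 + 3 = -1, A[0][2] + B[2][1] = 5 + 6 = 11) = -1 (attained at k = 1)
  C[0][2] = min over k of (A[0][0] + B[0][2] = 8 + 5 = 13, A[0][1] + B[1][2] = -4 + 7 = 3, A[0][2] + B[2][2] = 5 + -4 = 1) = 1 (attained at k = 2)
  C[1][0] = min over k of (A[1][0] + B[0][0] = 3 + 1 = 4, A[1][1] + B[1][0] = -2 + 4 = 2, A[1][2] + B[2][0] = 2 + 1 = 3) = 2 (attained at k = 1)
  C[1][1] = min over k of (A[1][0] + B[0][1] = 3 + -1 = 2, A[1][1] + B[1][1] = -2 + 3 = 1, A[1][2] + B[2][1] = 2 + 6 = 8) = 1 (attained at k = 1)
  C[1][2] = min over k of (A[1][0] + B[0][2] = 3 + 5 = 8, A[1][1] + B[1][2] = -2 + 7 = 5, A[1][2] + B[2][2] = 2 + -4 = -2) = -2 (attained at k = 2)
  C[2][0] = min over k of (A[2][0] + B[0][0] = 1 + 1 = 2, A[2][1] + B[1][0] = -5 + 4 = -1, A[2][2] + B[2][0] = 2 + 1 = 3) = -1 (attained at k = 1)
  C[2][1] = min over k of (A[2][0] + B[0][1] = 1 + -1 = 0, A[2][1] + B[1][1] = -5 + 3 = -2, A[2][2] + B[2][1] = 2 + 6 = 8) = -2 (attained at k = 1)
  C[2][2] = min over k of (A[2][0] + B[0][2] = 1 + 5 = 6, A[2][1] + B[1][2] = -5 + 7 = 2, A[2][2] + B[2][2] = 2 + -4 = -2) = -2 (attained at k = 2)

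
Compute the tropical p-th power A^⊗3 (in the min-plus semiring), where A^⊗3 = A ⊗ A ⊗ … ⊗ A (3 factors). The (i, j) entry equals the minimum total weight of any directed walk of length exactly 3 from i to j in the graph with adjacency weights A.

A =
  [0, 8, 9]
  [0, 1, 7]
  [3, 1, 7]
A^⊗3 =
  [0, 8, 9]
  [0, 3, 9]
  [1, 3, 9]

Each entry (A^⊗3)_ij equals the minimum over all length-3 walks i = v_0 → v_1 → … → v_3 = j of Σ_t A[v_t][v_{t+1}]. For example, for (i, j) = (0, 2) we minimise over 9 possible intermediate vertex sequences; the minimum is 9, attained along the walk 0 → 0 → 0 → 2.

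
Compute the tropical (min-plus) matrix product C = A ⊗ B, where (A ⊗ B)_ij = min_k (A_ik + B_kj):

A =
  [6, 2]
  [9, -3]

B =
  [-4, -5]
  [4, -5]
A ⊗ B =
  [2, -3]
  [1, -8]

Apply the min-plus product entry-by-entry:
  C[0][0] = min over k of (A[0][0] + B[0][0] = 6 + -4 = 2, A[0][1] + B[1][0] = 2 + 4 = 6) = 2 (attained at k = 0)
  C[0][1] = min over k of (A[0][0] + B[0][1] = 6 + -5 = 1, A[0][1] + B[1][1] = 2 + -5 = -3) = -3 (attained at k = 1)
  C[1][0] = min over k of (A[1][0] + B[0][0] = 9 + -4 = 5, A[1][1] + B[1][0] = -3 + 4 = 1) = 1 (attained at k = 1)
  C[1][1] = min over k of (A[1][0] + B[0][1] = 9 + -5 = 4, A[1][1] + B[1][1] = -3 + -5 = -8) = -8 (attained at k = 1)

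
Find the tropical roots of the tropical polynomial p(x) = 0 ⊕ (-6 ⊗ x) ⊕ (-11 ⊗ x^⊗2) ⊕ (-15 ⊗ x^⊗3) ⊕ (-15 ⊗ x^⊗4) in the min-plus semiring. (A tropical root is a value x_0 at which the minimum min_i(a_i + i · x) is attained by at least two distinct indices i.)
Roots: {0, 4, 5, 6}

Each tropical root is a break point of the lower envelope of the lines y = a_i + i · x (there are 5 lines, with slopes 0, 1, ..., 4). Only the lines that attain the minimum somewhere contribute to roots; other lines are dominated. Here the surviving (envelope) indices are i = 4, i = 3, i = 2, i = 1, i = 0.
Intersections between consecutive envelope lines give the roots: for adjacent envelope indices i < j the intersection is x = (a_i − a_j) / (j − i). Reading off the sorted break points: {0, 4, 5, 6}.
Verification: at each break x_0, at least two indices attain the minimum of min_i(a_i + i · x_0).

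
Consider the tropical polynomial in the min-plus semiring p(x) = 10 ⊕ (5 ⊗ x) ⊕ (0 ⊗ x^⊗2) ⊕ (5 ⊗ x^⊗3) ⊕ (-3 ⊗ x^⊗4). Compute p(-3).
p(-3) = -15

A tropical monomial a ⊗ x^⊗i evaluates to a + i · x. Evaluating each term at x = -3:
  Term 0 contributes 10 + 0 · -3 = 10
  Term 1 contributes 5 + 1 · -3 = 2
  Term 2 contributes 0 + 2 · -3 = -6
  Term 3 contributes 5 + 3 · -3 = -4
  Term 4 contributes -3 + 4 · -3 = -15
p(-3) = ⊕ of these = min[10, 2, -6, -4, -15] = -15.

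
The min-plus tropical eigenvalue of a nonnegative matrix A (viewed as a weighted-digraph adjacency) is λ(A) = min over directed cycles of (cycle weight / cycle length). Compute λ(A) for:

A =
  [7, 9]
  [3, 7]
λ(A) = 6

Enumerate directed cycles and compute their means (weight / length). Sample:
  cycle 0 → 0: weight = 7, length = 1, mean = 7/1 ≈ 7.000
  cycle 1 → 1: weight = 7, length = 1, mean = 7/1 ≈ 7.000
  cycle 0 → 1 → 0: weight = 12, length = 2, mean = 12/2 ≈ 6.000
  cycle 1 → 0 → 1: weight = 12, length = 2, mean = 12/2 ≈ 6.000
Minimum mean = 6.000, attained e.g. along the cycle 0 → 1 → 0 with weight 12 and length 2. So λ(A) = 12/2 = 6.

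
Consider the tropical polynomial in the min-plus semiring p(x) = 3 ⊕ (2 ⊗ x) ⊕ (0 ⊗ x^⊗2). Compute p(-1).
p(-1) = -2

A tropical monomial a ⊗ x^⊗i evaluates to a + i · x. Evaluating each term at x = -1:
  Term 0 contributes 3 + 0 · -1 = 3
  Term 1 contributes 2 + 1 · -1 = 1
  Term 2 contributes 0 + 2 · -1 = -2
p(-1) = ⊕ of these = min[3, 1, -2] = -2.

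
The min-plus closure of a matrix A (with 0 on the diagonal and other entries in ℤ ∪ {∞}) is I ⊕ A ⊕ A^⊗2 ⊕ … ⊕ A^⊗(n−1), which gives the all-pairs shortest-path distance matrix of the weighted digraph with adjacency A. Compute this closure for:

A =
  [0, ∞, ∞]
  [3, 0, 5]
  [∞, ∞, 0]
Closure =
  [0, ∞, ∞]
  [3, 0, 5]
  [∞, ∞, 0]

This is the Floyd-Warshall all-pairs shortest-path computation. For each intermediate vertex k = 0, 1, …, 2, update dist[i][j] ← min(dist[i][j], dist[i][k] + dist[k][j]). The final matrix gives, for each (i, j), the minimum total weight of any directed path from i to j (possibly empty when i = j).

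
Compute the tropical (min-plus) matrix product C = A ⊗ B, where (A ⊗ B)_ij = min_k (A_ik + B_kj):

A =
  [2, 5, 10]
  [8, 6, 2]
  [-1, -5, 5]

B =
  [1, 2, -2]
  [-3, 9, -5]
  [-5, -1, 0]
A ⊗ B =
  [2, 4, 0]
  [-3, 1, 1]
  [-8, 1, -10]

Apply the min-plus product entry-by-entry:
  C[0][0] = min over k of (A[0][0] + B[0][0] = 2 + 1 = 3, A[0][1] + B[1][0] = 5 + -3 = 2, A[0][2] + B[2][0] = 10 + -5 = 5) = 2 (attained at k = 1)
  C[0][1] = min over k of (A[0][0] + B[0][1] = 2 + 2 = 4, A[0][1] + B[1][1] = 5 + 9 = 14, A[0][2] + B[2][1] = 10 + -1 = 9) = 4 (attained at k = 0)
  C[0][2] = min over k of (A[0][0] + B[0][2] = 2 + -2 = 0, A[0][1] + B[1][2] = 5 + -5 = 0, A[0][2] + B[2][2] = 10 + 0 = 10) = 0 (attained at k = 0)
  C[1][0] = min over k of (A[1][0] + B[0][0] = 8 + 1 = 9, A[1][1] + B[1][0] = 6 + -3 = 3, A[1][2] + B[2][0] = 2 + -5 = -3) = -3 (attained at k = 2)
  C[1][1] = min over k of (A[1][0] + B[0][1] = 8 + 2 = 10, A[1][1] + B[1][1] = 6 + 9 = 15, A[1][2] + B[2][1] = 2 + -1 = 1) = 1 (attained at k = 2)
  C[1][2] = min over k of (A[1][0] + B[0][2] = 8 + -2 = 6, A[1][1] + B[1][2] = 6 + -5 = 1, A[1][2] + B[2][2] = 2 + 0 = 2) = 1 (attained at k = 1)
  C[2][0] = min over k of (A[2][0] + B[0][0] = -1 + 1 = 0, A[2][1] + B[1][0] = -5 + -3 = -8, A[2][2] + B[2][0] = 5 + -5 = 0) = -8 (attained at k = 1)
  C[2][1] = min over k of (A[2][0] + B[0][1] = -1 + 2 = 1, A[2][1] + B[1][1] = -5 + 9 = 4, A[2][2] + B[2][1] = 5 + -1 = 4) = 1 (attained at k = 0)
  C[2][2] = min over k of (A[2][0] + B[0][2] = -1 + -2 = -3, A[2][1] + B[1][2] = -5 + -5 = -10, A[2][2] + B[2][2] = 5 + 0 = 5) = -10 (attained at k = 1)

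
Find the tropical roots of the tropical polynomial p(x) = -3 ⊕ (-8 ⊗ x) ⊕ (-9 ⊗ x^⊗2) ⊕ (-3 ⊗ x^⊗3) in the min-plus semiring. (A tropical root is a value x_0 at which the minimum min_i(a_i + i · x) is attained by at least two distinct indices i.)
Roots: {-6, 1, 5}

Each tropical root is a break point of the lower envelope of the lines y = a_i + i · x (there are 4 lines, with slopes 0, 1, ..., 3). Only the lines that attain the minimum somewhere contribute to roots; other lines are dominated. Here the surviving (envelope) indices are i = 3, i = 2, i = 1, i = 0.
Intersections between consecutive envelope lines give the roots: for adjacent envelope indices i < j the intersection is x = (a_i − a_j) / (j − i). Reading off the sorted break points: {-6, 1, 5}.
Verification: at each break x_0, at least two indices attain the minimum of min_i(a_i + i · x_0).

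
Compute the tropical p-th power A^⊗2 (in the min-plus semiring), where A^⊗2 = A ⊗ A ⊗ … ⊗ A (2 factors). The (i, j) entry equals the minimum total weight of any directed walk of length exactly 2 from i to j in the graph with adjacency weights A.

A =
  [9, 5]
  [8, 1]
A^⊗2 =
  [13, 6]
  [9, 2]

Each entry (A^⊗2)_ij equals the minimum over all length-2 walks i = v_0 → v_1 → … → v_2 = j of Σ_t A[v_t][v_{t+1}]. For example, for (i, j) = (0, 1) we minimise over 2 possible intermediate vertex sequences; the minimum is 6, attained along the walk 0 → 1 → 1.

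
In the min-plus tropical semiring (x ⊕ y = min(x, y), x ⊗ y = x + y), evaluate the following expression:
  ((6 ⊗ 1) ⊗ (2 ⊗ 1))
((6 ⊗ 1) ⊗ (2 ⊗ 1)) = 10

Expand innermost to outermost. Recall ⊕ takes the minimum of its arguments and ⊗ takes their sum. Working out the expression ((6 ⊗ 1) ⊗ (2 ⊗ 1)) gives 10.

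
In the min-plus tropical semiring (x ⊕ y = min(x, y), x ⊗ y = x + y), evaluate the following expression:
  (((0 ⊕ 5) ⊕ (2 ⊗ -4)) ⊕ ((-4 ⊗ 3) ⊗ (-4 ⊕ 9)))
(((0 ⊕ 5) ⊕ (2 ⊗ -4)) ⊕ ((-4 ⊗ 3) ⊗ (-4 ⊕ 9))) = -5

Expand innermost to outermost. Recall ⊕ takes the minimum of its arguments and ⊗ takes their sum. Working out the expression (((0 ⊕ 5) ⊕ (2 ⊗ -4)) ⊕ ((-4 ⊗ 3) ⊗ (-4 ⊕ 9))) gives -5.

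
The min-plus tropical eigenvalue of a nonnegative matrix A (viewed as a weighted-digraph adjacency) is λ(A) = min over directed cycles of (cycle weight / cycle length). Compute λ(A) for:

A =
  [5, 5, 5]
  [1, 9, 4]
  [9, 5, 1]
λ(A) = 1

Enumerate directed cycles and compute their means (weight / length). Sample:
  cycle 0 → 0: weight = 5, length = 1, mean = 5/1 ≈ 5.000
  cycle 1 → 1: weight = 9, length = 1, mean = 9/1 ≈ 9.000
  cycle 2 → 2: weight = 1, length = 1, mean = 1/1 ≈ 1.000
  cycle 0 → 1 → 0: weight = 6, length = 2, mean = 6/2 ≈ 3.000
  cycle 0 → 2 → 0: weight = 14, length = 2, mean = 14/2 ≈ 7.000
  cycle 1 → 0 → 1: weight = 6, length = 2, mean = 6/2 ≈ 3.000
Minimum mean = 1.000, attained e.g. along the cycle 2 → 2 with weight 1 and length 1. So λ(A) = 1/1 = 1.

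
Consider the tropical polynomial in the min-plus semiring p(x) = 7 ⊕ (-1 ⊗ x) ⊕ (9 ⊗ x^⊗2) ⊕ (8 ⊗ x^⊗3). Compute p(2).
p(2) = 1

A tropical monomial a ⊗ x^⊗i evaluates to a + i · x. Evaluating each term at x = 2:
  Term 0 contributes 7 + 0 · 2 = 7
  Term 1 contributes -1 + 1 · 2 = 1
  Term 2 contributes 9 + 2 · 2 = 13
  Term 3 contributes 8 + 3 · 2 = 14
p(2) = ⊕ of these = min[7, 1, 13, 14] = 1.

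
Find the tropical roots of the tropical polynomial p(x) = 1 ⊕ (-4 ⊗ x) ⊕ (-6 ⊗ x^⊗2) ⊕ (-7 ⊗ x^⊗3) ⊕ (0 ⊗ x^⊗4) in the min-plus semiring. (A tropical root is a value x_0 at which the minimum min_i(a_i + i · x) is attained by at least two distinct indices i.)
Roots: {-7, 1, 2, 5}

Each tropical root is a break point of the lower envelope of the lines y = a_i + i · x (there are 5 lines, with slopes 0, 1, ..., 4). Only the lines that attain the minimum somewhere contribute to roots; other lines are dominated. Here the surviving (envelope) indices are i = 4, i = 3, i = 2, i = 1, i = 0.
Intersections between consecutive envelope lines give the roots: for adjacent envelope indices i < j the intersection is x = (a_i − a_j) / (j − i). Reading off the sorted break points: {-7, 1, 2, 5}.
Verification: at each break x_0, at least two indices attain the minimum of min_i(a_i + i · x_0).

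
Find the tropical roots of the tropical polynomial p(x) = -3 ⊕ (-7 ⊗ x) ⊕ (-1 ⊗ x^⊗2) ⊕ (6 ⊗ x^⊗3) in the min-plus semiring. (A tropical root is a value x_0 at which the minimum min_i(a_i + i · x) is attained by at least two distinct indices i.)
Roots: {-7, -6, 4}

Each tropical root is a break point of the lower envelope of the lines y = a_i + i · x (there are 4 lines, with slopes 0, 1, ..., 3). Only the lines that attain the minimum somewhere contribute to roots; other lines are dominated. Here the surviving (envelope) indices are i = 3, i = 2, i = 1, i = 0.
Intersections between consecutive envelope lines give the roots: for adjacent envelope indices i < j the intersection is x = (a_i − a_j) / (j − i). Reading off the sorted break points: {-7, -6, 4}.
Verification: at each break x_0, at least two indices attain the minimum of min_i(a_i + i · x_0).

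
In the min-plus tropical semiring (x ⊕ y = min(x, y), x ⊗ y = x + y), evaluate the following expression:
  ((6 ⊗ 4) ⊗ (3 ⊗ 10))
((6 ⊗ 4) ⊗ (3 ⊗ 10)) = 23

Expand innermost to outermost. Recall ⊕ takes the minimum of its arguments and ⊗ takes their sum. Working out the expression ((6 ⊗ 4) ⊗ (3 ⊗ 10)) gives 23.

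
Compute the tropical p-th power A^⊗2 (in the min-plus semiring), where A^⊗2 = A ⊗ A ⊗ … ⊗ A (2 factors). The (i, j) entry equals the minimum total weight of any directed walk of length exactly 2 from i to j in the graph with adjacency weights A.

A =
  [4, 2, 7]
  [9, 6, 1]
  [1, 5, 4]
A^⊗2 =
  [8, 6, 3]
  [2, 6, 5]
  [5, 3, 6]

Each entry (A^⊗2)_ij equals the minimum over all length-2 walks i = v_0 → v_1 → … → v_2 = j of Σ_t A[v_t][v_{t+1}]. For example, for (i, j) = (0, 2) we minimise over 3 possible intermediate vertex sequences; the minimum is 3, attained along the walk 0 → 1 → 2.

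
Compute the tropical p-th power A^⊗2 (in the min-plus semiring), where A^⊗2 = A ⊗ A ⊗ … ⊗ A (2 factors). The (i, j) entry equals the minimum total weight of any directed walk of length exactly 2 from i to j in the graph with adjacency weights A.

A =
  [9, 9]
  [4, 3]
A^⊗2 =
  [13, 12]
  [7, 6]

Each entry (A^⊗2)_ij equals the minimum over all length-2 walks i = v_0 → v_1 → … → v_2 = j of Σ_t A[v_t][v_{t+1}]. For example, for (i, j) = (0, 1) we minimise over 2 possible intermediate vertex sequences; the minimum is 12, attained along the walk 0 → 1 → 1.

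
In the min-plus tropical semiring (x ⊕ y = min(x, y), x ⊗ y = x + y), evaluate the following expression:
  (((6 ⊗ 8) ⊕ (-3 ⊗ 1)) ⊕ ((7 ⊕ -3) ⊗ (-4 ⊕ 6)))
(((6 ⊗ 8) ⊕ (-3 ⊗ 1)) ⊕ ((7 ⊕ -3) ⊗ (-4 ⊕ 6))) = -7

Expand innermost to outermost. Recall ⊕ takes the minimum of its arguments and ⊗ takes their sum. Working out the expression (((6 ⊗ 8) ⊕ (-3 ⊗ 1)) ⊕ ((7 ⊕ -3) ⊗ (-4 ⊕ 6))) gives -7.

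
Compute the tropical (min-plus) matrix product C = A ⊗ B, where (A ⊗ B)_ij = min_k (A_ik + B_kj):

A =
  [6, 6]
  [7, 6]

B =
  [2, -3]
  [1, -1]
A ⊗ B =
  [7, 3]
  [7, 4]

Apply the min-plus product entry-by-entry:
  C[0][0] = min over k of (A[0][0] + B[0][0] = 6 + 2 = 8, A[0][1] + B[1][0] = 6 + 1 = 7) = 7 (attained at k = 1)
  C[0][1] = min over k of (A[0][0] + B[0][1] = 6 + -3 = 3, A[0][1] + B[1][1] = 6 + -1 = 5) = 3 (attained at k = 0)
  C[1][0] = min over k of (A[1][0] + B[0][0] = 7 + 2 = 9, A[1][1] + B[1][0] = 6 + 1 = 7) = 7 (attained at k = 1)
  C[1][1] = min over k of (A[1][0] + B[0][1] = 7 + -3 = 4, A[1][1] + B[1][1] = 6 + -1 = 5) = 4 (attained at k = 0)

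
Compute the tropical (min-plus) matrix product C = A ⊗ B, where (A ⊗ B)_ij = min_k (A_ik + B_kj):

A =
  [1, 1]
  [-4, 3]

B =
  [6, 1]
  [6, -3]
A ⊗ B =
  [7, -2]
  [2, -3]

Apply the min-plus product entry-by-entry:
  C[0][0] = min over k of (A[0][0] + B[0][0] = 1 + 6 = 7, A[0][1] + B[1][0] = 1 + 6 = 7) = 7 (attained at k = 0)
  C[0][1] = min over k of (A[0][0] + B[0][1] = 1 + 1 = 2, A[0][1] + B[1][1] = 1 + -3 = -2) = -2 (attained at k = 1)
  C[1][0] = min over k of (A[1][0] + B[0][0] = -4 + 6 = 2, A[1][1] + B[1][0] = 3 + 6 = 9) = 2 (attained at k = 0)
  C[1][1] = min over k of (A[1][0] + B[0][1] = -4 + 1 = -3, A[1][1] + B[1][1] = 3 + -3 = 0) = -3 (attained at k = 0)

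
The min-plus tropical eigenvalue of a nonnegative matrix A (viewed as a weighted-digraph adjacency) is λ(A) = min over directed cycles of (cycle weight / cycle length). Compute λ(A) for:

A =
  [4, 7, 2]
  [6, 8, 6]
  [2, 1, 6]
λ(A) = 2

Enumerate directed cycles and compute their means (weight / length). Sample:
  cycle 0 → 0: weight = 4, length = 1, mean = 4/1 ≈ 4.000
  cycle 1 → 1: weight = 8, length = 1, mean = 8/1 ≈ 8.000
  cycle 2 → 2: weight = 6, length = 1, mean = 6/1 ≈ 6.000
  cycle 0 → 1 → 0: weight = 13, length = 2, mean = 13/2 ≈ 6.500
  cycle 0 → 2 → 0: weight = 4, length = 2, mean = 4/2 ≈ 2.000
  cycle 1 → 0 → 1: weight = 13, length = 2, mean = 13/2 ≈ 6.500
Minimum mean = 2.000, attained e.g. along the cycle 0 → 2 → 0 with weight 4 and length 2. So λ(A) = 4/2 = 2.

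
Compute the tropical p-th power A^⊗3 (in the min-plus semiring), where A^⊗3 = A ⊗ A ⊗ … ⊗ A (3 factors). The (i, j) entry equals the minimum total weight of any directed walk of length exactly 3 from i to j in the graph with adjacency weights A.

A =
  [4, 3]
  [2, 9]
A^⊗3 =
  [9, 8]
  [7, 9]

Each entry (A^⊗3)_ij equals the minimum over all length-3 walks i = v_0 → v_1 → … → v_3 = j of Σ_t A[v_t][v_{t+1}]. For example, for (i, j) = (0, 1) we minimise over 4 possible intermediate vertex sequences; the minimum is 8, attained along the walk 0 → 1 → 0 → 1.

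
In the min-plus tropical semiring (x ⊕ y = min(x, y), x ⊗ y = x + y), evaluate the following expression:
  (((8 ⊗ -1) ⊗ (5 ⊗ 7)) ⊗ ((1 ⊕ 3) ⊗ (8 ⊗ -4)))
(((8 ⊗ -1) ⊗ (5 ⊗ 7)) ⊗ ((1 ⊕ 3) ⊗ (8 ⊗ -4))) = 24

Expand innermost to outermost. Recall ⊕ takes the minimum of its arguments and ⊗ takes their sum. Working out the expression (((8 ⊗ -1) ⊗ (5 ⊗ 7)) ⊗ ((1 ⊕ 3) ⊗ (8 ⊗ -4))) gives 24.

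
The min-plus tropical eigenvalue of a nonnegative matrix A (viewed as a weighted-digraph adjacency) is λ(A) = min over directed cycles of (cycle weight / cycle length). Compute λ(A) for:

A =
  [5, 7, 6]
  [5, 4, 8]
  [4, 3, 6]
λ(A) = 4

Enumerate directed cycles and compute their means (weight / length). Sample:
  cycle 0 → 0: weight = 5, length = 1, mean = 5/1 ≈ 5.000
  cycle 1 → 1: weight = 4, length = 1, mean = 4/1 ≈ 4.000
  cycle 2 → 2: weight = 6, length = 1, mean = 6/1 ≈ 6.000
  cycle 0 → 1 → 0: weight = 12, length = 2, mean = 12/2 ≈ 6.000
  cycle 0 → 2 → 0: weight = 10, length = 2, mean = 10/2 ≈ 5.000
  cycle 1 → 0 → 1: weight = 12, length = 2, mean = 12/2 ≈ 6.000
Minimum mean = 4.000, attained e.g. along the cycle 1 → 1 with weight 4 and length 1. So λ(A) = 4/1 = 4.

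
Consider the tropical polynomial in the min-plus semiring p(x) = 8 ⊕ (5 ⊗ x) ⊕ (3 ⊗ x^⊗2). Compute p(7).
p(7) = 8

A tropical monomial a ⊗ x^⊗i evaluates to a + i · x. Evaluating each term at x = 7:
  Term 0 contributes 8 + 0 · 7 = 8
  Term 1 contributes 5 + 1 · 7 = 12
  Term 2 contributes 3 + 2 · 7 = 17
p(7) = ⊕ of these = min[8, 12, 17] = 8.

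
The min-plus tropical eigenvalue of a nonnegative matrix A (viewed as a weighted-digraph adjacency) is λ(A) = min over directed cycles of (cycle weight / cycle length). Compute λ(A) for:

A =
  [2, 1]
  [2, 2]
λ(A) = 3/2

Enumerate directed cycles and compute their means (weight / length). Sample:
  cycle 0 → 0: weight = 2, length = 1, mean = 2/1 ≈ 2.000
  cycle 1 → 1: weight = 2, length = 1, mean = 2/1 ≈ 2.000
  cycle 0 → 1 → 0: weight = 3, length = 2, mean = 3/2 ≈ 1.500
  cycle 1 → 0 → 1: weight = 3, length = 2, mean = 3/2 ≈ 1.500
Minimum mean = 1.500, attained e.g. along the cycle 0 → 1 → 0 with weight 3 and length 2. So λ(A) = 3/2 = 3/2.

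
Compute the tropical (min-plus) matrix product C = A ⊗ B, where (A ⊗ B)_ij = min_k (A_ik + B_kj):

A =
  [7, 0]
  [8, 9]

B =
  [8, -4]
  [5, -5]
A ⊗ B =
  [5, -5]
  [14, 4]

Apply the min-plus product entry-by-entry:
  C[0][0] = min over k of (A[0][0] + B[0][0] = 7 + 8 = 15, A[0][1] + B[1][0] = 0 + 5 = 5) = 5 (attained at k = 1)
  C[0][1] = min over k of (A[0][0] + B[0][1] = 7 + -4 = 3, A[0][1] + B[1][1] = 0 + -5 = -5) = -5 (attained at k = 1)
  C[1][0] = min over k of (A[1][0] + B[0][0] = 8 + 8 = 16, A[1][1] + B[1][0] = 9 + 5 = 14) = 14 (attained at k = 1)
  C[1][1] = min over k of (A[1][0] + B[0][1] = 8 + -4 = 4, A[1][1] + B[1][1] = 9 + -5 = 4) = 4 (attained at k = 0)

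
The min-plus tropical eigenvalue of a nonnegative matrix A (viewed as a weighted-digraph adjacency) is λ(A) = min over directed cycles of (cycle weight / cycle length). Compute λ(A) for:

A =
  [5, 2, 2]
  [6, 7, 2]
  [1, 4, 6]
λ(A) = 3/2

Enumerate directed cycles and compute their means (weight / length). Sample:
  cycle 0 → 0: weight = 5, length = 1, mean = 5/1 ≈ 5.000
  cycle 1 → 1: weight = 7, length = 1, mean = 7/1 ≈ 7.000
  cycle 2 → 2: weight = 6, length = 1, mean = 6/1 ≈ 6.000
  cycle 0 → 1 → 0: weight = 8, length = 2, mean = 8/2 ≈ 4.000
  cycle 0 → 2 → 0: weight = 3, length = 2, mean = 3/2 ≈ 1.500
  cycle 1 → 0 → 1: weight = 8, length = 2, mean = 8/2 ≈ 4.000
Minimum mean = 1.500, attained e.g. along the cycle 0 → 2 → 0 with weight 3 and length 2. So λ(A) = 3/2 = 3/2.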